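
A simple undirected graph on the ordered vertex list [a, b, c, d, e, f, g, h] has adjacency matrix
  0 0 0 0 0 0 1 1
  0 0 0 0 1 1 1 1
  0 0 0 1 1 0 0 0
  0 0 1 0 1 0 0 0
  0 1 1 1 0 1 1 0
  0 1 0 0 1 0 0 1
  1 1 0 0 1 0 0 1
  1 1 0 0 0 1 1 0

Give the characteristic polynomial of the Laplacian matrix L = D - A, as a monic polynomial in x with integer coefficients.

x^8 - 26x^7 + 278x^6 - 1574x^5 + 5048x^4 - 9038x^3 + 8163x^2 - 2736x

Reading degrees in the order [a, b, c, d, e, f, g, h] gives [2, 4, 2, 2, 5, 3, 4, 4]; set D = diag(2, 4, 2, 2, 5, 3, 4, 4) and form L = D - A. Computing det(xI - L) by cofactor expansion (or equivalently via sum-over-permutations) gives x^8 - 26x^7 + 278x^6 - 1574x^5 + 5048x^4 - 9038x^3 + 8163x^2 - 2736x. Since p(0) = det(-L) = 0, x divides p(x).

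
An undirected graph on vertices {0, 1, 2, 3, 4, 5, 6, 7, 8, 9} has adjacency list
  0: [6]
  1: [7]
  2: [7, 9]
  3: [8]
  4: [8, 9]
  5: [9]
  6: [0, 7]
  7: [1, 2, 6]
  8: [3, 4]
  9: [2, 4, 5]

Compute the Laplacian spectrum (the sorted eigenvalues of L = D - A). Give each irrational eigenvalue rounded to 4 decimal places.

[0, 0.1378, 0.4258, 0.6323, 1.3282, 1.5820, 2.3435, 3.0242, 3.9923, 4.5340]

Reading degrees in the order [0, 1, 2, 3, 4, 5, 6, 7, 8, 9] gives [1, 1, 2, 1, 2, 1, 2, 3, 2, 3]; set D = diag(1, 1, 2, 1, 2, 1, 2, 3, 2, 3) and form L = D - A. Diagonalising L (or applying a numerical eigensolver to the 10x10 matrix) gives the spectrum above. The eigenvalues sum to 18, which equals trace(L) = 2|E|.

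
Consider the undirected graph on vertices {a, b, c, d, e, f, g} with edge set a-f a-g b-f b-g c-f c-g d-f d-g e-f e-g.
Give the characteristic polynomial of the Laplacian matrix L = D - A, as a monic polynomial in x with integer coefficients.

x^7 - 20x^6 + 155x^5 - 600x^4 + 1240x^3 - 1312x^2 + 560x

Reading degrees in the order [a, b, c, d, e, f, g] gives [2, 2, 2, 2, 2, 5, 5]; set D = diag(2, 2, 2, 2, 2, 5, 5) and form L = D - A. L has integer entries, so p(x) = det(xI - L) has integer coefficients. Expanding the determinant yields x^7 - 20x^6 + 155x^5 - 600x^4 + 1240x^3 - 1312x^2 + 560x. The constant term is 0 because L is singular (the all-ones vector lies in its kernel). There is one zero in the spectrum, matching the 1 component. By the matrix-tree theorem the graph has (1/7) * product of the nonzero eigenvalues = 80 spanning trees.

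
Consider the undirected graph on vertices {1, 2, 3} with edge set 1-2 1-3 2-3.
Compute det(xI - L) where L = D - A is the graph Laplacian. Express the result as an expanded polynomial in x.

x^3 - 6x^2 + 9x

Each diagonal entry of L is the vertex degree and each off-diagonal entry is -1 where an edge is present, 0 otherwise; in the order [1, 2, 3] the diagonal is [2, 2, 2]. Computing det(xI - L) by cofactor expansion (or equivalently via sum-over-permutations) gives x^3 - 6x^2 + 9x. The constant term is 0 because L is singular (the all-ones vector lies in its kernel). There is one zero in the spectrum, matching the 1 component. The largest eigenvalue, 3, is at most the vertex count 3.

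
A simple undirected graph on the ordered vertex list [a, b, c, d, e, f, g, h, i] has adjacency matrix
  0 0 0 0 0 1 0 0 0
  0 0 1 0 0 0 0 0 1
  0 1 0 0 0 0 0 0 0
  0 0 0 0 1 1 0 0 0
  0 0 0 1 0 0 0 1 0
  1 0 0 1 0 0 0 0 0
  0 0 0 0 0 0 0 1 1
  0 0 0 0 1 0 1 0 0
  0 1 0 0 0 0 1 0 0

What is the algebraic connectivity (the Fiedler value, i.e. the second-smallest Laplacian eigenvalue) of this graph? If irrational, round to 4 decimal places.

0.1206

Each diagonal entry of L is the vertex degree and each off-diagonal entry is -1 where an edge is present, 0 otherwise; in the order [a, b, c, d, e, f, g, h, i] the diagonal is [1, 2, 1, 2, 2, 2, 2, 2, 2]. The smallest Laplacian eigenvalue is always 0. The next one, lambda_2 = 0.1206, measures how hard the graph is to disconnect: larger values mean better connectivity. The largest eigenvalue, 3.8794, is at most the vertex count 9. The eigenvalues sum to 16, which equals trace(L) = 2|E|.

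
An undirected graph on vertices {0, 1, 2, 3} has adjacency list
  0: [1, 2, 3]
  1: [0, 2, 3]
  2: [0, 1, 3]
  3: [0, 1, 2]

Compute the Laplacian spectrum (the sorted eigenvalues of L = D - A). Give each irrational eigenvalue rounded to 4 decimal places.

[0, 4, 4, 4]

Reading degrees in the order [0, 1, 2, 3] gives [3, 3, 3, 3]; set D = diag(3, 3, 3, 3) and form L = D - A. Diagonalising L (or applying a numerical eigensolver to the 4x4 matrix) gives the spectrum above. By the matrix-tree theorem the graph has (1/4) * product of the nonzero eigenvalues = 16 spanning trees. There is one zero in the spectrum, matching the 1 component.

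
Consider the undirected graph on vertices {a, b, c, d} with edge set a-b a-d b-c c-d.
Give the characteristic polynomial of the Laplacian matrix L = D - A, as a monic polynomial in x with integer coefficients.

x^4 - 8x^3 + 20x^2 - 16x

With the vertex order [a, b, c, d], the degrees are [2, 2, 2, 2], giving D = diag(2, 2, 2, 2) and L = D - A. L has integer entries, so p(x) = det(xI - L) has integer coefficients. Expanding the determinant yields x^4 - 8x^3 + 20x^2 - 16x. The constant term is 0 because L is singular (the all-ones vector lies in its kernel). There is one zero in the spectrum, matching the 1 component.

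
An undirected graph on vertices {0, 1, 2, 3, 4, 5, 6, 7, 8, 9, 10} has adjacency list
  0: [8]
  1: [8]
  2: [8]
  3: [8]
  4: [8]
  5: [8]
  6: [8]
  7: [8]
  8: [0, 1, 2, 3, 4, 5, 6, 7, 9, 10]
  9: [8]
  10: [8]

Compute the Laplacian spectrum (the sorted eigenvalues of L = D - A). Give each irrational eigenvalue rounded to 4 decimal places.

Each diagonal entry of L is the vertex degree and each off-diagonal entry is -1 where an edge is present, 0 otherwise; in the order [0, 1, 2, 3, 4, 5, 6, 7, 8, 9, 10] the diagonal is [1, 1, 1, 1, 1, 1, 1, 1, 10, 1, 1]. Since every row of L sums to 0, the all-ones vector is in the kernel and 0 is an eigenvalue. The single zero eigenvalue shows the graph is connected. The largest eigenvalue, 11, is at most the vertex count 11.

[0, 1, 1, 1, 1, 1, 1, 1, 1, 1, 11]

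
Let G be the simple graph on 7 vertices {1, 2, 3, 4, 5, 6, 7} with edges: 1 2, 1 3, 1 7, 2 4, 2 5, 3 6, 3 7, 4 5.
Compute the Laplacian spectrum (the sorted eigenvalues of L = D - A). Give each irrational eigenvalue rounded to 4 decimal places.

Reading degrees in the order [1, 2, 3, 4, 5, 6, 7] gives [3, 3, 3, 2, 2, 1, 2]; set D = diag(3, 3, 3, 2, 2, 1, 2) and form L = D - A. Since every row of L sums to 0, the all-ones vector is in the kernel and 0 is an eigenvalue. The single zero eigenvalue shows the graph is connected. There is one zero in the spectrum, matching the 1 component.

[0, 0.3403, 1.1451, 3, 3, 3.8549, 4.6597]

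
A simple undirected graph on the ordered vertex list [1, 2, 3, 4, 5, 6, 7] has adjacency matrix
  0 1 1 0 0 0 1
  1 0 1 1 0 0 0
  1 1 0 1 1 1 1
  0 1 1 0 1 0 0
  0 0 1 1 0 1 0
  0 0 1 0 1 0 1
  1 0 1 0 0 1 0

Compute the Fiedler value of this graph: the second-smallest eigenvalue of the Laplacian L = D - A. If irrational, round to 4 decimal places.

With the vertex order [1, 2, 3, 4, 5, 6, 7], the degrees are [3, 3, 6, 3, 3, 3, 3], giving D = diag(3, 3, 6, 3, 3, 3, 3) and L = D - A. The smallest Laplacian eigenvalue is always 0. The next one, lambda_2 = 2, measures how hard the graph is to disconnect: larger values mean better connectivity. There is one zero in the spectrum, matching the 1 component.

2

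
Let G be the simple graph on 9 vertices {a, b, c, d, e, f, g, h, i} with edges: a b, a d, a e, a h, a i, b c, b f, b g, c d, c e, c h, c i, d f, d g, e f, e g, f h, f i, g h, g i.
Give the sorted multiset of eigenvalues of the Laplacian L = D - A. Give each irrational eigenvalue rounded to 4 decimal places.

Reading degrees in the order [a, b, c, d, e, f, g, h, i] gives [5, 4, 5, 4, 4, 5, 5, 4, 4]; set D = diag(5, 4, 5, 4, 4, 5, 5, 4, 4) and form L = D - A. The multiplicity of 0 as a Laplacian eigenvalue equals the number of connected components. By the matrix-tree theorem the graph has (1/9) * product of the nonzero eigenvalues = 32000 spanning trees.

[0, 4, 4, 4, 4, 5, 5, 5, 9]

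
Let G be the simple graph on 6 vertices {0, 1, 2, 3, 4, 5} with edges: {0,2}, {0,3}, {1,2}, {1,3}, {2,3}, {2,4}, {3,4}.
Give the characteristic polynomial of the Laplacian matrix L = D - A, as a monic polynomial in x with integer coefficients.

Reading degrees in the order [0, 1, 2, 3, 4, 5] gives [2, 2, 4, 4, 2, 0]; set D = diag(2, 2, 4, 4, 2, 0) and form L = D - A. Computing det(xI - L) by cofactor expansion (or equivalently via sum-over-permutations) gives x^6 - 14x^5 + 69x^4 - 140x^3 + 100x^2. Since p(0) = det(-L) = 0, x divides p(x). There are 2 zeros in the spectrum, matching the 2 components. The eigenvalues sum to 14, which equals trace(L) = 2|E|.

x^6 - 14x^5 + 69x^4 - 140x^3 + 100x^2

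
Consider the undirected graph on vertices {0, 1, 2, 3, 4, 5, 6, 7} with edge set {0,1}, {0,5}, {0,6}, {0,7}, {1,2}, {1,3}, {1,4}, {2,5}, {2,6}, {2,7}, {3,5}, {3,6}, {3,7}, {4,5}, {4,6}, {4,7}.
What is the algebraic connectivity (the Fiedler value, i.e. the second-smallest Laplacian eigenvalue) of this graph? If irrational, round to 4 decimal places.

4

Reading degrees in the order [0, 1, 2, 3, 4, 5, 6, 7] gives [4, 4, 4, 4, 4, 4, 4, 4]; set D = diag(4, 4, 4, 4, 4, 4, 4, 4) and form L = D - A. The smallest Laplacian eigenvalue is always 0. The next one, lambda_2 = 4, measures how hard the graph is to disconnect: larger values mean better connectivity.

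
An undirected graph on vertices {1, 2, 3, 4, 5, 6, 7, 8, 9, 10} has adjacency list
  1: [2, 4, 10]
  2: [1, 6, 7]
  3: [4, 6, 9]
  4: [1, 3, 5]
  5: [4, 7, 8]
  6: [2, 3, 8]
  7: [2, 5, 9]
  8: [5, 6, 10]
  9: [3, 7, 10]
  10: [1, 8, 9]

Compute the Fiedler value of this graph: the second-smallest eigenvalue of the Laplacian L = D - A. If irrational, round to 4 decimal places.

2

With the vertex order [1, 2, 3, 4, 5, 6, 7, 8, 9, 10], the degrees are [3, 3, 3, 3, 3, 3, 3, 3, 3, 3], giving D = diag(3, 3, 3, 3, 3, 3, 3, 3, 3, 3) and L = D - A. The sorted Laplacian eigenvalues are [0, 2, 2, 2, 2, 2, 5, 5, 5, 5]; the algebraic connectivity is the second entry, 2. The largest eigenvalue, 5, is at most the vertex count 10.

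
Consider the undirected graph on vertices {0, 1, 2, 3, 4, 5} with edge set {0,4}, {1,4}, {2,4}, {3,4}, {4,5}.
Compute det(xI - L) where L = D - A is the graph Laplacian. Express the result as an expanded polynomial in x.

x^6 - 10x^5 + 30x^4 - 40x^3 + 25x^2 - 6x

With the vertex order [0, 1, 2, 3, 4, 5], the degrees are [1, 1, 1, 1, 5, 1], giving D = diag(1, 1, 1, 1, 5, 1) and L = D - A. Computing det(xI - L) by cofactor expansion (or equivalently via sum-over-permutations) gives x^6 - 10x^5 + 30x^4 - 40x^3 + 25x^2 - 6x. The constant term is 0 because L is singular (the all-ones vector lies in its kernel). By the matrix-tree theorem the graph has (1/6) * product of the nonzero eigenvalues = 1 spanning tree. There is one zero in the spectrum, matching the 1 component.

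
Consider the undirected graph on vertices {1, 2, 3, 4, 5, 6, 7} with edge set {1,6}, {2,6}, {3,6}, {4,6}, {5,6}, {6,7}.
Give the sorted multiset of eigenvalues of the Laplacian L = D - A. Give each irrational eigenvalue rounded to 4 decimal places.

[0, 1, 1, 1, 1, 1, 7]

Each diagonal entry of L is the vertex degree and each off-diagonal entry is -1 where an edge is present, 0 otherwise; in the order [1, 2, 3, 4, 5, 6, 7] the diagonal is [1, 1, 1, 1, 1, 6, 1]. Diagonalising L (or applying a numerical eigensolver to the 7x7 matrix) gives the spectrum above. The single zero eigenvalue shows the graph is connected. The eigenvalues sum to 12, which equals trace(L) = 2|E|. There is one zero in the spectrum, matching the 1 component.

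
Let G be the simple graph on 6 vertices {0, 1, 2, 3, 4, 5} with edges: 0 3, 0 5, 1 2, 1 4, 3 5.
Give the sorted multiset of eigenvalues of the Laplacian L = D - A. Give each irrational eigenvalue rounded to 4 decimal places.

Each diagonal entry of L is the vertex degree and each off-diagonal entry is -1 where an edge is present, 0 otherwise; in the order [0, 1, 2, 3, 4, 5] the diagonal is [2, 2, 1, 2, 1, 2]. Since every row of L sums to 0, the all-ones vector is in the kernel and 0 is an eigenvalue. The 2 zero eigenvalues correspond to the 2 connected components. The largest eigenvalue, 3, is at most the vertex count 6.

[0, 0, 1, 3, 3, 3]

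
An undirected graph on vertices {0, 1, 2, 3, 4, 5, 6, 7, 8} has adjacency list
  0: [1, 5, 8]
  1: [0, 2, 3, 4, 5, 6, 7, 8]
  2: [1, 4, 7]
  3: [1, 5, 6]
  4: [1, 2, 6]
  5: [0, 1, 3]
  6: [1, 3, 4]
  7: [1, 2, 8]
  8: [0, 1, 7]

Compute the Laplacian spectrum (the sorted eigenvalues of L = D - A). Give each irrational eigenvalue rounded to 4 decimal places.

[0, 1.5858, 1.5858, 3, 3, 4.4142, 4.4142, 5, 9]

Each diagonal entry of L is the vertex degree and each off-diagonal entry is -1 where an edge is present, 0 otherwise; in the order [0, 1, 2, 3, 4, 5, 6, 7, 8] the diagonal is [3, 8, 3, 3, 3, 3, 3, 3, 3]. The multiplicity of 0 as a Laplacian eigenvalue equals the number of connected components. The eigenvalues sum to 32, which equals trace(L) = 2|E|.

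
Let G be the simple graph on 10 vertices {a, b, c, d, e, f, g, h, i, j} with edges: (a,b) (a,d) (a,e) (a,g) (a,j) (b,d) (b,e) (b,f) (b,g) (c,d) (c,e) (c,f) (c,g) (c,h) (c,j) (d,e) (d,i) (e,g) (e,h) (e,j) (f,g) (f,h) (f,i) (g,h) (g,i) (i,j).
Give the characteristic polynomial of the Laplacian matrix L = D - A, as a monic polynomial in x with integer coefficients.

x^10 - 52x^9 + 1185x^8 - 15526x^7 + 128838x^6 - 701928x^5 + 2509837x^4 - 5677668x^3 + 7371565x^2 - 4184490x

With the vertex order [a, b, c, d, e, f, g, h, i, j], the degrees are [5, 5, 6, 5, 7, 5, 7, 4, 4, 4], giving D = diag(5, 5, 6, 5, 7, 5, 7, 4, 4, 4) and L = D - A. Computing det(xI - L) by cofactor expansion (or equivalently via sum-over-permutations) gives x^10 - 52x^9 + 1185x^8 - 15526x^7 + 128838x^6 - 701928x^5 + 2509837x^4 - 5677668x^3 + 7371565x^2 - 4184490x. The coefficient of x^9 equals -trace(L) = -52, matching the sum of degrees.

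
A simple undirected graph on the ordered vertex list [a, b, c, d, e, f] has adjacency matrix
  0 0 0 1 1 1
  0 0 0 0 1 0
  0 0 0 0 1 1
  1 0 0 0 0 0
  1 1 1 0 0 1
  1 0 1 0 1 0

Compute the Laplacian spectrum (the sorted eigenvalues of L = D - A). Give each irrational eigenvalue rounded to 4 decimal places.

[0, 0.6972, 1.1392, 2.7459, 4.3028, 5.1149]

Reading degrees in the order [a, b, c, d, e, f] gives [3, 1, 2, 1, 4, 3]; set D = diag(3, 1, 2, 1, 4, 3) and form L = D - A. The multiplicity of 0 as a Laplacian eigenvalue equals the number of connected components. The single zero eigenvalue shows the graph is connected.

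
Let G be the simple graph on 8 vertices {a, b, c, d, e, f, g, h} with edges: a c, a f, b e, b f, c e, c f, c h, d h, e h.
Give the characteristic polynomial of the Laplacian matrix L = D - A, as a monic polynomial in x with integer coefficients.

With the vertex order [a, b, c, d, e, f, g, h], the degrees are [2, 2, 4, 1, 3, 3, 0, 3], giving D = diag(2, 2, 4, 1, 3, 3, 0, 3) and L = D - A. Computing det(xI - L) by cofactor expansion (or equivalently via sum-over-permutations) gives x^8 - 18x^7 + 127x^6 - 444x^5 + 798x^4 - 684x^3 + 210x^2. Since p(0) = det(-L) = 0, x divides p(x). The largest eigenvalue, 5.3344, is at most the vertex count 8.

x^8 - 18x^7 + 127x^6 - 444x^5 + 798x^4 - 684x^3 + 210x^2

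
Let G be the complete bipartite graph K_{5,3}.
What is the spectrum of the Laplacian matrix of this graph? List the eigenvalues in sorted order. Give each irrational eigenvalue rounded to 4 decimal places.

The graph has 8 vertices and degree multiset [5, 5, 5, 3, 3, 3, 3, 3]; D is the diagonal matrix of degrees and L = D - A. The multiplicity of 0 as a Laplacian eigenvalue equals the number of connected components. The eigenvalues sum to 30, which equals trace(L) = 2|E|.

[0, 3, 3, 3, 3, 5, 5, 8]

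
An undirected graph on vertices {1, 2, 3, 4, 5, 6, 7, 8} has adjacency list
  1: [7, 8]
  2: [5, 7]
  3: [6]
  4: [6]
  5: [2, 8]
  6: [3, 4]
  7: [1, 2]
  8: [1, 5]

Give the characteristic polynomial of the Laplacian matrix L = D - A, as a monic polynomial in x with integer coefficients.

x^8 - 14x^7 + 78x^6 - 220x^5 + 330x^4 - 250x^3 + 75x^2

Each diagonal entry of L is the vertex degree and each off-diagonal entry is -1 where an edge is present, 0 otherwise; in the order [1, 2, 3, 4, 5, 6, 7, 8] the diagonal is [2, 2, 1, 1, 2, 2, 2, 2]. L has integer entries, so p(x) = det(xI - L) has integer coefficients. Expanding the determinant yields x^8 - 14x^7 + 78x^6 - 220x^5 + 330x^4 - 250x^3 + 75x^2. Since p(0) = det(-L) = 0, x divides p(x).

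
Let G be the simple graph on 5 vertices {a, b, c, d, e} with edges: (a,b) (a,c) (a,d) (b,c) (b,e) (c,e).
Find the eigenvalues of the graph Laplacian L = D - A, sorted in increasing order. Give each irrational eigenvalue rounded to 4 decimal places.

[0, 0.8299, 2.6889, 4, 4.4812]

Each diagonal entry of L is the vertex degree and each off-diagonal entry is -1 where an edge is present, 0 otherwise; in the order [a, b, c, d, e] the diagonal is [3, 3, 3, 1, 2]. L is symmetric positive semidefinite, so every eigenvalue is real and nonnegative. The single zero eigenvalue shows the graph is connected. By the matrix-tree theorem the graph has (1/5) * product of the nonzero eigenvalues = 8 spanning trees.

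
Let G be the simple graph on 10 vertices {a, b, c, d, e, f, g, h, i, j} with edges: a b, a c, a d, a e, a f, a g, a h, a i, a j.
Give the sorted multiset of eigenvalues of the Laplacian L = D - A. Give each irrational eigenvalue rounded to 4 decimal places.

Reading degrees in the order [a, b, c, d, e, f, g, h, i, j] gives [9, 1, 1, 1, 1, 1, 1, 1, 1, 1]; set D = diag(9, 1, 1, 1, 1, 1, 1, 1, 1, 1) and form L = D - A. The multiplicity of 0 as a Laplacian eigenvalue equals the number of connected components. By the matrix-tree theorem the graph has (1/10) * product of the nonzero eigenvalues = 1 spanning tree.

[0, 1, 1, 1, 1, 1, 1, 1, 1, 10]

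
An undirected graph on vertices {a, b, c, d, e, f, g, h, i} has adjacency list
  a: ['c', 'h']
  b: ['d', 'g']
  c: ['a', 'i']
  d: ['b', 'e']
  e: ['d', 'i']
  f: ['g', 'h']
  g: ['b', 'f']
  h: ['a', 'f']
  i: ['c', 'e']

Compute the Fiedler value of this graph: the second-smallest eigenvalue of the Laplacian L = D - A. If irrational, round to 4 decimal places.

0.4679

Each diagonal entry of L is the vertex degree and each off-diagonal entry is -1 where an edge is present, 0 otherwise; in the order [a, b, c, d, e, f, g, h, i] the diagonal is [2, 2, 2, 2, 2, 2, 2, 2, 2]. Computing the eigenvalues of L and sorting gives [0, 0.4679, 0.4679, 1.6527, 1.6527, 3, 3, 3.8794, 3.8794]. The Fiedler value lambda_2 = 0.4679 is strictly positive, so the graph is connected. There is one zero in the spectrum, matching the 1 component.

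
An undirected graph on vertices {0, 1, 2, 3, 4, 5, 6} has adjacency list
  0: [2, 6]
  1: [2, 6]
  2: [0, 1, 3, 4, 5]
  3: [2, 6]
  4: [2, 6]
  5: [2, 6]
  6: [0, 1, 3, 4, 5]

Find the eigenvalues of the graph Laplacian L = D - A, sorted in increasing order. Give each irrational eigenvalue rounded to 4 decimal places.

Each diagonal entry of L is the vertex degree and each off-diagonal entry is -1 where an edge is present, 0 otherwise; in the order [0, 1, 2, 3, 4, 5, 6] the diagonal is [2, 2, 5, 2, 2, 2, 5]. The multiplicity of 0 as a Laplacian eigenvalue equals the number of connected components. The single zero eigenvalue shows the graph is connected. By the matrix-tree theorem the graph has (1/7) * product of the nonzero eigenvalues = 80 spanning trees.

[0, 2, 2, 2, 2, 5, 7]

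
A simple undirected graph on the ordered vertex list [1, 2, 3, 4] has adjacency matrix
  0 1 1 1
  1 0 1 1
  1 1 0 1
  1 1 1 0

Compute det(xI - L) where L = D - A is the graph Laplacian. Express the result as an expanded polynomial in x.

Each diagonal entry of L is the vertex degree and each off-diagonal entry is -1 where an edge is present, 0 otherwise; in the order [1, 2, 3, 4] the diagonal is [3, 3, 3, 3]. The eigenvalues of L are [0, 4, 4, 4]; the characteristic polynomial is the product of (x - lambda_i), which multiplies out to x^4 - 12x^3 + 48x^2 - 64x. The constant term is 0 because L is singular (the all-ones vector lies in its kernel). The eigenvalues sum to 12, which equals trace(L) = 2|E|.

x^4 - 12x^3 + 48x^2 - 64x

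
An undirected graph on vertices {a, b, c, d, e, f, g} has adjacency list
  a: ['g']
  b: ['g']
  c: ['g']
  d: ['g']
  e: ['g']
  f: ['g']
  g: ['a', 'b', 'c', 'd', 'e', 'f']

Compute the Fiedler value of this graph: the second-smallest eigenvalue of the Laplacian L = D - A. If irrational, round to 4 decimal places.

1

Each diagonal entry of L is the vertex degree and each off-diagonal entry is -1 where an edge is present, 0 otherwise; in the order [a, b, c, d, e, f, g] the diagonal is [1, 1, 1, 1, 1, 1, 6]. Computing the eigenvalues of L and sorting gives [0, 1, 1, 1, 1, 1, 7]. The Fiedler value lambda_2 = 1 is strictly positive, so the graph is connected. The largest eigenvalue, 7, is at most the vertex count 7.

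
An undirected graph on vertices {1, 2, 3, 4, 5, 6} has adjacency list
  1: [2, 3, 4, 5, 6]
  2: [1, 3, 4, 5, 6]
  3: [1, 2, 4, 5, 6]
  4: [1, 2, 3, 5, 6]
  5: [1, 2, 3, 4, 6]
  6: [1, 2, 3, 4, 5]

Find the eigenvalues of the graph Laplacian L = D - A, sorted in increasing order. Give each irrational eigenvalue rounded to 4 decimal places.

[0, 6, 6, 6, 6, 6]

With the vertex order [1, 2, 3, 4, 5, 6], the degrees are [5, 5, 5, 5, 5, 5], giving D = diag(5, 5, 5, 5, 5, 5) and L = D - A. The multiplicity of 0 as a Laplacian eigenvalue equals the number of connected components. The single zero eigenvalue shows the graph is connected. There is one zero in the spectrum, matching the 1 component. The eigenvalues sum to 30, which equals trace(L) = 2|E|.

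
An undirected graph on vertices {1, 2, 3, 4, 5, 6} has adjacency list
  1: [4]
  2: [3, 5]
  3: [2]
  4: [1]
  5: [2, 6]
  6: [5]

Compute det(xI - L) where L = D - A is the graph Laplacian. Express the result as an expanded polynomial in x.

x^6 - 8x^5 + 22x^4 - 24x^3 + 8x^2

With the vertex order [1, 2, 3, 4, 5, 6], the degrees are [1, 2, 1, 1, 2, 1], giving D = diag(1, 2, 1, 1, 2, 1) and L = D - A. L has integer entries, so p(x) = det(xI - L) has integer coefficients. Expanding the determinant yields x^6 - 8x^5 + 22x^4 - 24x^3 + 8x^2. Since p(0) = det(-L) = 0, x divides p(x).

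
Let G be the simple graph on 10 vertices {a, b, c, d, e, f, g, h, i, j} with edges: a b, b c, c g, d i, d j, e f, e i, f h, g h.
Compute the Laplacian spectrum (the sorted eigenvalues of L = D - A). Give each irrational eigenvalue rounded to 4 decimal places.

Each diagonal entry of L is the vertex degree and each off-diagonal entry is -1 where an edge is present, 0 otherwise; in the order [a, b, c, d, e, f, g, h, i, j] the diagonal is [1, 2, 2, 2, 2, 2, 2, 2, 2, 1]. L is symmetric positive semidefinite, so every eigenvalue is real and nonnegative. There is one zero in the spectrum, matching the 1 component.

[0, 0.0979, 0.3820, 0.8244, 1.3820, 2, 2.6180, 3.1756, 3.6180, 3.9021]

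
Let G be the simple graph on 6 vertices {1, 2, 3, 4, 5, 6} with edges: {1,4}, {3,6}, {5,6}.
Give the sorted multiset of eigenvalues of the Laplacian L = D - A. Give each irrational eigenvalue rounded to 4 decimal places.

Each diagonal entry of L is the vertex degree and each off-diagonal entry is -1 where an edge is present, 0 otherwise; in the order [1, 2, 3, 4, 5, 6] the diagonal is [1, 0, 1, 1, 1, 2]. Since every row of L sums to 0, the all-ones vector is in the kernel and 0 is an eigenvalue. The 3 zero eigenvalues correspond to the 3 connected components. The largest eigenvalue, 3, is at most the vertex count 6.

[0, 0, 0, 1, 2, 3]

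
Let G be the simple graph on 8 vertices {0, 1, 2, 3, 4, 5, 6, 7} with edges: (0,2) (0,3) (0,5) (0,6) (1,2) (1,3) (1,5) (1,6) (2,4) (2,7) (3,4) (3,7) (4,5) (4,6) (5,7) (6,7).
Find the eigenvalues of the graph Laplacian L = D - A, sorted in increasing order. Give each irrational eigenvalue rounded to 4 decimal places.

Reading degrees in the order [0, 1, 2, 3, 4, 5, 6, 7] gives [4, 4, 4, 4, 4, 4, 4, 4]; set D = diag(4, 4, 4, 4, 4, 4, 4, 4) and form L = D - A. Diagonalising L (or applying a numerical eigensolver to the 8x8 matrix) gives the spectrum above.

[0, 4, 4, 4, 4, 4, 4, 8]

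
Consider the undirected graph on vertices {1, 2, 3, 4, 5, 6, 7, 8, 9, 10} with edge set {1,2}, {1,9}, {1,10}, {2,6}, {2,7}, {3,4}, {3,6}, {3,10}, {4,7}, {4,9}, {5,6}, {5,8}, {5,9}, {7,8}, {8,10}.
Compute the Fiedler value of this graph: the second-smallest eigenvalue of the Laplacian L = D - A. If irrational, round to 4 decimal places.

Each diagonal entry of L is the vertex degree and each off-diagonal entry is -1 where an edge is present, 0 otherwise; in the order [1, 2, 3, 4, 5, 6, 7, 8, 9, 10] the diagonal is [3, 3, 3, 3, 3, 3, 3, 3, 3, 3]. The smallest Laplacian eigenvalue is always 0. The next one, lambda_2 = 2, measures how hard the graph is to disconnect: larger values mean better connectivity.

2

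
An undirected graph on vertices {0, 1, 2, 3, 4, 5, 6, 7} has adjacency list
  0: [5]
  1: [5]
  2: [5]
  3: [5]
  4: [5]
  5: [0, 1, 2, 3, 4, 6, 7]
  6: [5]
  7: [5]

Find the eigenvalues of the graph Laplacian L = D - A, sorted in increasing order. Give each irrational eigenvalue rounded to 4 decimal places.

[0, 1, 1, 1, 1, 1, 1, 8]

Each diagonal entry of L is the vertex degree and each off-diagonal entry is -1 where an edge is present, 0 otherwise; in the order [0, 1, 2, 3, 4, 5, 6, 7] the diagonal is [1, 1, 1, 1, 1, 7, 1, 1]. Diagonalising L (or applying a numerical eigensolver to the 8x8 matrix) gives the spectrum above. The single zero eigenvalue shows the graph is connected. The eigenvalues sum to 14, which equals trace(L) = 2|E|.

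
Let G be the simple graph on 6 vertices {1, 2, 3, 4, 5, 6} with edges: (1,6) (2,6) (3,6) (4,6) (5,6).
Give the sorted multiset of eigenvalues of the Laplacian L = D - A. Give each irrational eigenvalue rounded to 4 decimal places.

Reading degrees in the order [1, 2, 3, 4, 5, 6] gives [1, 1, 1, 1, 1, 5]; set D = diag(1, 1, 1, 1, 1, 5) and form L = D - A. L is symmetric positive semidefinite, so every eigenvalue is real and nonnegative. The single zero eigenvalue shows the graph is connected. The largest eigenvalue, 6, is at most the vertex count 6.

[0, 1, 1, 1, 1, 6]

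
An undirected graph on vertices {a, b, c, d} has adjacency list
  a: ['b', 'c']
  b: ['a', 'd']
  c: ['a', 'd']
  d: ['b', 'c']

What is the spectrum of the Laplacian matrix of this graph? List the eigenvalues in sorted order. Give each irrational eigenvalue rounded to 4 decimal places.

Each diagonal entry of L is the vertex degree and each off-diagonal entry is -1 where an edge is present, 0 otherwise; in the order [a, b, c, d] the diagonal is [2, 2, 2, 2]. Diagonalising L (or applying a numerical eigensolver to the 4x4 matrix) gives the spectrum above.

[0, 2, 2, 4]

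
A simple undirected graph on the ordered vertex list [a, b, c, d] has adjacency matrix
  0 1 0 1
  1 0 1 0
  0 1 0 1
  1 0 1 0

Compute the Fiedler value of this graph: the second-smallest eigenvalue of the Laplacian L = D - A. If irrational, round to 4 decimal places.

2

Each diagonal entry of L is the vertex degree and each off-diagonal entry is -1 where an edge is present, 0 otherwise; in the order [a, b, c, d] the diagonal is [2, 2, 2, 2]. Computing the eigenvalues of L and sorting gives [0, 2, 2, 4]. The Fiedler value lambda_2 = 2 is strictly positive, so the graph is connected. By the matrix-tree theorem the graph has (1/4) * product of the nonzero eigenvalues = 4 spanning trees.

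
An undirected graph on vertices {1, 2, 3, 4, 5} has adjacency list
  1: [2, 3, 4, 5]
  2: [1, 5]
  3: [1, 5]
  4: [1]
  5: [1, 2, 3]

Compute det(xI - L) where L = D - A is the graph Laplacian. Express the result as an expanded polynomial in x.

x^5 - 12x^4 + 49x^3 - 78x^2 + 40x

With the vertex order [1, 2, 3, 4, 5], the degrees are [4, 2, 2, 1, 3], giving D = diag(4, 2, 2, 1, 3) and L = D - A. The eigenvalues of L are [0, 1, 2, 4, 5]; the characteristic polynomial is the product of (x - lambda_i), which multiplies out to x^5 - 12x^4 + 49x^3 - 78x^2 + 40x. The constant term is 0 because L is singular (the all-ones vector lies in its kernel).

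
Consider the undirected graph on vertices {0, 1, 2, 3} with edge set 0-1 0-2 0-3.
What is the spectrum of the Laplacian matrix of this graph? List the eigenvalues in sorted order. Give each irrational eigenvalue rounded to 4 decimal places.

[0, 1, 1, 4]

With the vertex order [0, 1, 2, 3], the degrees are [3, 1, 1, 1], giving D = diag(3, 1, 1, 1) and L = D - A. Diagonalising L (or applying a numerical eigensolver to the 4x4 matrix) gives the spectrum above. The single zero eigenvalue shows the graph is connected. There is one zero in the spectrum, matching the 1 component.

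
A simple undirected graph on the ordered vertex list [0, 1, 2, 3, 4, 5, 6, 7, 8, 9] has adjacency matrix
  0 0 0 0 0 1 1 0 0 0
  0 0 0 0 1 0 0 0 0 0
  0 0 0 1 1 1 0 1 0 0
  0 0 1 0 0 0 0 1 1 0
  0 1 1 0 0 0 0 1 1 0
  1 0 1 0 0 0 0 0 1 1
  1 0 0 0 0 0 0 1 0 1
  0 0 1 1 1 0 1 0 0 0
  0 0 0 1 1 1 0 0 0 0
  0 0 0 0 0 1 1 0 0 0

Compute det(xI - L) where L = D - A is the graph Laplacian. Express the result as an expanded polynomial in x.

x^10 - 30x^9 + 385x^8 - 2764x^7 + 12180x^6 - 33980x^5 + 59601x^4 - 62804x^3 + 35636x^2 - 8160x

With the vertex order [0, 1, 2, 3, 4, 5, 6, 7, 8, 9], the degrees are [2, 1, 4, 3, 4, 4, 3, 4, 3, 2], giving D = diag(2, 1, 4, 3, 4, 4, 3, 4, 3, 2) and L = D - A. L has integer entries, so p(x) = det(xI - L) has integer coefficients. Expanding the determinant yields x^10 - 30x^9 + 385x^8 - 2764x^7 + 12180x^6 - 33980x^5 + 59601x^4 - 62804x^3 + 35636x^2 - 8160x. The constant term is 0 because L is singular (the all-ones vector lies in its kernel). The largest eigenvalue, 6.3462, is at most the vertex count 10.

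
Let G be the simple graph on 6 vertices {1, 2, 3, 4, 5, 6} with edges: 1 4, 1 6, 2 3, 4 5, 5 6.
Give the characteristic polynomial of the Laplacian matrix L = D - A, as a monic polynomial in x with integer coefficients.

x^6 - 10x^5 + 36x^4 - 56x^3 + 32x^2

Reading degrees in the order [1, 2, 3, 4, 5, 6] gives [2, 1, 1, 2, 2, 2]; set D = diag(2, 1, 1, 2, 2, 2) and form L = D - A. Computing det(xI - L) by cofactor expansion (or equivalently via sum-over-permutations) gives x^6 - 10x^5 + 36x^4 - 56x^3 + 32x^2. Since p(0) = det(-L) = 0, x divides p(x). The largest eigenvalue, 4, is at most the vertex count 6. The eigenvalues sum to 10, which equals trace(L) = 2|E|.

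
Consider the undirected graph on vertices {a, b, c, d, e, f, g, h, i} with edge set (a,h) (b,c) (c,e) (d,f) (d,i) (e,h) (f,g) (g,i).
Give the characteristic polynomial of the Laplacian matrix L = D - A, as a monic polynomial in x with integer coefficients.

x^9 - 16x^8 + 105x^7 - 364x^6 + 713x^5 - 776x^4 + 420x^3 - 80x^2

Each diagonal entry of L is the vertex degree and each off-diagonal entry is -1 where an edge is present, 0 otherwise; in the order [a, b, c, d, e, f, g, h, i] the diagonal is [1, 1, 2, 2, 2, 2, 2, 2, 2]. L has integer entries, so p(x) = det(xI - L) has integer coefficients. Expanding the determinant yields x^9 - 16x^8 + 105x^7 - 364x^6 + 713x^5 - 776x^4 + 420x^3 - 80x^2. Since p(0) = det(-L) = 0, x divides p(x).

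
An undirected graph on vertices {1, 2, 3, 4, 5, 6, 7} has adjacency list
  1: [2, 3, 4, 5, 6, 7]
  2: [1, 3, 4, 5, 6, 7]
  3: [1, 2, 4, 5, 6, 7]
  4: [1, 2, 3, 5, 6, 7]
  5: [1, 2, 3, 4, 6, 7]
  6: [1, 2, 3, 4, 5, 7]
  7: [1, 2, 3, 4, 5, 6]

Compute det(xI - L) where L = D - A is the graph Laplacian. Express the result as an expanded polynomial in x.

x^7 - 42x^6 + 735x^5 - 6860x^4 + 36015x^3 - 100842x^2 + 117649x

Reading degrees in the order [1, 2, 3, 4, 5, 6, 7] gives [6, 6, 6, 6, 6, 6, 6]; set D = diag(6, 6, 6, 6, 6, 6, 6) and form L = D - A. Computing det(xI - L) by cofactor expansion (or equivalently via sum-over-permutations) gives x^7 - 42x^6 + 735x^5 - 6860x^4 + 36015x^3 - 100842x^2 + 117649x. The coefficient of x^6 equals -trace(L) = -42, matching the sum of degrees.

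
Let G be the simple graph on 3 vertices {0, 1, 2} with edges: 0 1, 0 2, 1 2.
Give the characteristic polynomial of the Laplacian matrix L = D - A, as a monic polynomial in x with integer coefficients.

x^3 - 6x^2 + 9x

With the vertex order [0, 1, 2], the degrees are [2, 2, 2], giving D = diag(2, 2, 2) and L = D - A. Computing det(xI - L) by cofactor expansion (or equivalently via sum-over-permutations) gives x^3 - 6x^2 + 9x. The coefficient of x^2 equals -trace(L) = -6, matching the sum of degrees.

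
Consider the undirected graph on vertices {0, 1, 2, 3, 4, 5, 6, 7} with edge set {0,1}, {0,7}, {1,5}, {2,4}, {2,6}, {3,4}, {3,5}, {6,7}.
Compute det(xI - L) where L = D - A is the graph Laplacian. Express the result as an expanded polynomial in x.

x^8 - 16x^7 + 104x^6 - 352x^5 + 660x^4 - 672x^3 + 336x^2 - 64x

Each diagonal entry of L is the vertex degree and each off-diagonal entry is -1 where an edge is present, 0 otherwise; in the order [0, 1, 2, 3, 4, 5, 6, 7] the diagonal is [2, 2, 2, 2, 2, 2, 2, 2]. L has integer entries, so p(x) = det(xI - L) has integer coefficients. Expanding the determinant yields x^8 - 16x^7 + 104x^6 - 352x^5 + 660x^4 - 672x^3 + 336x^2 - 64x. The constant term is 0 because L is singular (the all-ones vector lies in its kernel).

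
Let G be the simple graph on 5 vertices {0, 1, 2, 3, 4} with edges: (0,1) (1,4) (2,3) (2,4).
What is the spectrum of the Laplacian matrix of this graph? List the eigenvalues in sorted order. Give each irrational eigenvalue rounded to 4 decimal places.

[0, 0.3820, 1.3820, 2.6180, 3.6180]

Reading degrees in the order [0, 1, 2, 3, 4] gives [1, 2, 2, 1, 2]; set D = diag(1, 2, 2, 1, 2) and form L = D - A. Diagonalising L (or applying a numerical eigensolver to the 5x5 matrix) gives the spectrum above.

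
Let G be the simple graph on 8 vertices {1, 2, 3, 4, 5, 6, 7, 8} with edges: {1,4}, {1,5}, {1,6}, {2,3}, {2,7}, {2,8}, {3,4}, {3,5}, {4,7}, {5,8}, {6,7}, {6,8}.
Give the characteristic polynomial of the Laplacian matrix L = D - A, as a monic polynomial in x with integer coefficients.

Reading degrees in the order [1, 2, 3, 4, 5, 6, 7, 8] gives [3, 3, 3, 3, 3, 3, 3, 3]; set D = diag(3, 3, 3, 3, 3, 3, 3, 3) and form L = D - A. The eigenvalues of L are [0, 2, 2, 2, 4, 4, 4, 6]; the characteristic polynomial is the product of (x - lambda_i), which multiplies out to x^8 - 24x^7 + 240x^6 - 1296x^5 + 4080x^4 - 7488x^3 + 7424x^2 - 3072x. The coefficient of x^7 equals -trace(L) = -24, matching the sum of degrees. There is one zero in the spectrum, matching the 1 component.

x^8 - 24x^7 + 240x^6 - 1296x^5 + 4080x^4 - 7488x^3 + 7424x^2 - 3072x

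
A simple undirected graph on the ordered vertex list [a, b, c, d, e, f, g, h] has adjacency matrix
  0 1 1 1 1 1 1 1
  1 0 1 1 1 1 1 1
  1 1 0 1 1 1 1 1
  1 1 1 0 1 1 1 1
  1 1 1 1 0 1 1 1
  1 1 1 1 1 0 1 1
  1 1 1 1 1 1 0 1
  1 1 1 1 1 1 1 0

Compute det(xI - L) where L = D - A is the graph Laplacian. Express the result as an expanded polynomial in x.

Reading degrees in the order [a, b, c, d, e, f, g, h] gives [7, 7, 7, 7, 7, 7, 7, 7]; set D = diag(7, 7, 7, 7, 7, 7, 7, 7) and form L = D - A. L has integer entries, so p(x) = det(xI - L) has integer coefficients. Expanding the determinant yields x^8 - 56x^7 + 1344x^6 - 17920x^5 + 143360x^4 - 688128x^3 + 1835008x^2 - 2097152x. Since p(0) = det(-L) = 0, x divides p(x). By the matrix-tree theorem the graph has (1/8) * product of the nonzero eigenvalues = 262144 spanning trees. The largest eigenvalue, 8, is at most the vertex count 8.

x^8 - 56x^7 + 1344x^6 - 17920x^5 + 143360x^4 - 688128x^3 + 1835008x^2 - 2097152x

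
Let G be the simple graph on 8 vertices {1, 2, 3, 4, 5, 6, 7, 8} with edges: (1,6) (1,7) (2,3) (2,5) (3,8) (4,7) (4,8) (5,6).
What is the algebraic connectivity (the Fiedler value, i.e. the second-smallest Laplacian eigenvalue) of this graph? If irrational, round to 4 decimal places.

0.5858

Each diagonal entry of L is the vertex degree and each off-diagonal entry is -1 where an edge is present, 0 otherwise; in the order [1, 2, 3, 4, 5, 6, 7, 8] the diagonal is [2, 2, 2, 2, 2, 2, 2, 2]. The sorted Laplacian eigenvalues are [0, 0.5858, 0.5858, 2, 2, 3.4142, 3.4142, 4]; the algebraic connectivity is the second entry, 0.5858.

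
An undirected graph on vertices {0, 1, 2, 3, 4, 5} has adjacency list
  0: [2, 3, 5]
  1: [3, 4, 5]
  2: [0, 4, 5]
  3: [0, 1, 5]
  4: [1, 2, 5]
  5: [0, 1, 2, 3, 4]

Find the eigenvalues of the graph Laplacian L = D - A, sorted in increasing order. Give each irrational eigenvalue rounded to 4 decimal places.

[0, 2.3820, 2.3820, 4.6180, 4.6180, 6]

Each diagonal entry of L is the vertex degree and each off-diagonal entry is -1 where an edge is present, 0 otherwise; in the order [0, 1, 2, 3, 4, 5] the diagonal is [3, 3, 3, 3, 3, 5]. The multiplicity of 0 as a Laplacian eigenvalue equals the number of connected components.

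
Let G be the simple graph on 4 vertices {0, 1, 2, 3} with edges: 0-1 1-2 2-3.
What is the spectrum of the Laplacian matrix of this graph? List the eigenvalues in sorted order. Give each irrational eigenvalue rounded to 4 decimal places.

[0, 0.5858, 2, 3.4142]

Reading degrees in the order [0, 1, 2, 3] gives [1, 2, 2, 1]; set D = diag(1, 2, 2, 1) and form L = D - A. Diagonalising L (or applying a numerical eigensolver to the 4x4 matrix) gives the spectrum above. The largest eigenvalue, 3.4142, is at most the vertex count 4.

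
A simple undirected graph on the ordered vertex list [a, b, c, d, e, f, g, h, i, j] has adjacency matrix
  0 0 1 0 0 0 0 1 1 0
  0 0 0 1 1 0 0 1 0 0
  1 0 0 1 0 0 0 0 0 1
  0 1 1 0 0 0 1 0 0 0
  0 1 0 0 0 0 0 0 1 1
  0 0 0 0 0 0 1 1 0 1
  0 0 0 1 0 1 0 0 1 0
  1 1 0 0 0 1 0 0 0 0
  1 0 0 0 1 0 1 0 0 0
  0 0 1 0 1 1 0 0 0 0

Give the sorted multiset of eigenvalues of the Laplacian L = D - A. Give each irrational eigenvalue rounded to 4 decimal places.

[0, 2, 2, 2, 2, 2, 5, 5, 5, 5]

Each diagonal entry of L is the vertex degree and each off-diagonal entry is -1 where an edge is present, 0 otherwise; in the order [a, b, c, d, e, f, g, h, i, j] the diagonal is [3, 3, 3, 3, 3, 3, 3, 3, 3, 3]. Since every row of L sums to 0, the all-ones vector is in the kernel and 0 is an eigenvalue. The largest eigenvalue, 5, is at most the vertex count 10.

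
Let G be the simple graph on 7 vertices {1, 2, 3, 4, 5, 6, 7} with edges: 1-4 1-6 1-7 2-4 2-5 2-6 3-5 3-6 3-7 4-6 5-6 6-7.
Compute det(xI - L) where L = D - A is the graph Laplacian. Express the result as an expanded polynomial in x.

x^7 - 24x^6 + 231x^5 - 1140x^4 + 3036x^3 - 4128x^2 + 2240x

Each diagonal entry of L is the vertex degree and each off-diagonal entry is -1 where an edge is present, 0 otherwise; in the order [1, 2, 3, 4, 5, 6, 7] the diagonal is [3, 3, 3, 3, 3, 6, 3]. The eigenvalues of L are [0, 2, 2, 4, 4, 5, 7]; the characteristic polynomial is the product of (x - lambda_i), which multiplies out to x^7 - 24x^6 + 231x^5 - 1140x^4 + 3036x^3 - 4128x^2 + 2240x. Since p(0) = det(-L) = 0, x divides p(x). There is one zero in the spectrum, matching the 1 component.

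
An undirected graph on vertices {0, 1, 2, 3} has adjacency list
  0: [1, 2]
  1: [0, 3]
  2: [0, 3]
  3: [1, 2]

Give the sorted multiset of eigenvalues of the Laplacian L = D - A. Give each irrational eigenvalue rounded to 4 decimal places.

Reading degrees in the order [0, 1, 2, 3] gives [2, 2, 2, 2]; set D = diag(2, 2, 2, 2) and form L = D - A. Since every row of L sums to 0, the all-ones vector is in the kernel and 0 is an eigenvalue. The eigenvalues sum to 8, which equals trace(L) = 2|E|. There is one zero in the spectrum, matching the 1 component.

[0, 2, 2, 4]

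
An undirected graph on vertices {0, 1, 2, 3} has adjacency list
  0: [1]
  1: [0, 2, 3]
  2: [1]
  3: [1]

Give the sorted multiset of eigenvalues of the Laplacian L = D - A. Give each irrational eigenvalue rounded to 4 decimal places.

[0, 1, 1, 4]

Each diagonal entry of L is the vertex degree and each off-diagonal entry is -1 where an edge is present, 0 otherwise; in the order [0, 1, 2, 3] the diagonal is [1, 3, 1, 1]. The multiplicity of 0 as a Laplacian eigenvalue equals the number of connected components. The single zero eigenvalue shows the graph is connected. By the matrix-tree theorem the graph has (1/4) * product of the nonzero eigenvalues = 1 spanning tree.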